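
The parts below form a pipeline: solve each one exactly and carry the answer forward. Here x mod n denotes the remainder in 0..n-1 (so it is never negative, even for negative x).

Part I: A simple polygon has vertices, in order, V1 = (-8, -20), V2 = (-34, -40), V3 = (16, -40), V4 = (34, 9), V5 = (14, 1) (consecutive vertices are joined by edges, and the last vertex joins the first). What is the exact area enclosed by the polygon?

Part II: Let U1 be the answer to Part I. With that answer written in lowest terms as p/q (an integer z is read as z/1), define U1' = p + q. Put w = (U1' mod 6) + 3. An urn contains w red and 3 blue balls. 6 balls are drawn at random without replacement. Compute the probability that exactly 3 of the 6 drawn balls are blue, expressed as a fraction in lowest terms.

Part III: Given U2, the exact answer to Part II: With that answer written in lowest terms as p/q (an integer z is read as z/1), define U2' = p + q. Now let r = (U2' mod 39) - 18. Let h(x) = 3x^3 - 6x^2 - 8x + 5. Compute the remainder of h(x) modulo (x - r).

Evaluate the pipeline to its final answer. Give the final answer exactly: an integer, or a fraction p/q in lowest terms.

Part I: cross terms: (-8*-40 - -34*-20)=-360, (-34*-40 - 16*-40)=2000, (16*9 - 34*-40)=1504, (34*1 - 14*9)=-92, (14*-20 - -8*1)=-272; twice the area = |2780| = 2780; area = 1390; answer 1390
Part II: U1 = 1390; threaded value p + q = 1391; w = 8; total draws C(11,6) = 462; favorable C(3,3)*C(8,3) = 56; P = 4/33; answer 4/33
Part III: U2 = 4/33; threaded value p + q = 37; r = 19; remainder = value at the root: 3*(19)^3 - 6*(19)^2 - 8*(19)^1 + 5 = (20577) + (-2166) + (-152) + (5) = 18264; answer 18264

18264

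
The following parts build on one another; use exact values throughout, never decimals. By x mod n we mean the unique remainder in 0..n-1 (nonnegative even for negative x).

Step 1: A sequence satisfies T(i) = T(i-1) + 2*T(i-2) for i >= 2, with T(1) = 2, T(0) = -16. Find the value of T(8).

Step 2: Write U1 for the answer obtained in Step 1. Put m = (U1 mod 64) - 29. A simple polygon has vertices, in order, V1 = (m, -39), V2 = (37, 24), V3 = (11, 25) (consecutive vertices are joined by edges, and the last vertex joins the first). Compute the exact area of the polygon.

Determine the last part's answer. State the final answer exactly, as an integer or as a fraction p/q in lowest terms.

847

Step 1: T(2) = 1*(2) + 2*(-16) = -30; iterating: T(2)=-30, T(3)=-26, T(4)=-86, T(5)=-138, T(6)=-310, T(7)=-586, T(8)=-1206; answer -1206
Step 2: U1 = -1206; m = -19; cross terms: (-19*24 - 37*-39)=987, (37*25 - 11*24)=661, (11*-39 - -19*25)=46; twice the area = |1694| = 1694; area = 847; answer 847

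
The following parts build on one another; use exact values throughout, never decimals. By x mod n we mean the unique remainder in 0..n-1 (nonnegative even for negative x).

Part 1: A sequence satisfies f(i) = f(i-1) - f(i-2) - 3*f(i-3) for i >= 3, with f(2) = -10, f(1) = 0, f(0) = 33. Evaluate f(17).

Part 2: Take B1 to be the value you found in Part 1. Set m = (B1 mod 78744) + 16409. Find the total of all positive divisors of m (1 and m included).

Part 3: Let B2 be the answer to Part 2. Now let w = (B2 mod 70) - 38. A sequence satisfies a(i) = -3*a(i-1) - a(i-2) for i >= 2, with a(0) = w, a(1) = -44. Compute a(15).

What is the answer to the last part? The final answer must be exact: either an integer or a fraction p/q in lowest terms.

-41059114

Part 1: f(3) = 1*(-10) - 1*(0) - 3*(33) = -109; iterating: f(3)=-109, f(4)=-99, f(5)=40, f(6)=466, f(7)=723, f(8)=137, f(9)=-1984, f(10)=-4290, f(11)=-2717, f(12)=7525, f(13)=23112, f(14)=23738, f(15)=-21949, f(16)=-115023, f(17)=-164288; answer -164288
Part 2: B1 = -164288; m = 88353; 88353 = 3^2 * 9817; sigma = (1 + 3 + 9) * (1 + 9817) = 13 * 9818 = 127634; answer 127634
Part 3: B2 = 127634; w = -14; a(2) = -3*(-44) - 1*(-14) = 146; iterating: a(2)=146, a(3)=-394, a(4)=1036, a(5)=-2714, a(6)=7106, a(7)=-18604, a(8)=48706, a(9)=-127514, a(10)=333836, a(11)=-873994, a(12)=2288146, a(13)=-5990444, a(14)=15683186, a(15)=-41059114; answer -41059114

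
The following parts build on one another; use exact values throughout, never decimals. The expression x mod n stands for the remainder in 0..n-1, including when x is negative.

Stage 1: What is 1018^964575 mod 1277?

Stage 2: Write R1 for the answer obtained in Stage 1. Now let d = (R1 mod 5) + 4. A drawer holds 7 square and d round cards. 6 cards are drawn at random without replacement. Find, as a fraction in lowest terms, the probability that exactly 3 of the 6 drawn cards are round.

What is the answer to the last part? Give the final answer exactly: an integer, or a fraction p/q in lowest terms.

10/33

Stage 1: squarings mod 1277: 1018^1=1018, 1018^2=677, 1018^4=1163, 1018^8=226, 1018^16=1273, 1018^32=16, 1018^64=256, 1018^128=409, 1018^256=1271, 1018^512=36, 1018^1024=19, 1018^2048=361, 1018^4096=67, 1018^8192=658, 1018^16384=61, 1018^32768=1167, 1018^65536=607, 1018^131072=673, 1018^262144=871, 1018^524288=103; 1018^964575 = 1018^1 * 1018^2 * 1018^4 * 1018^8 * 1018^16 * 1018^64 * 1018^128 * 1018^256 * 1018^512 * 1018^1024 * 1018^4096 * 1018^8192 * 1018^32768 * 1018^131072 * 1018^262144 * 1018^524288 = 680 (mod 1277); answer 680
Stage 2: R1 = 680; d = 4; total draws C(11,6) = 462; favorable C(4,3)*C(7,3) = 140; P = 10/33; answer 10/33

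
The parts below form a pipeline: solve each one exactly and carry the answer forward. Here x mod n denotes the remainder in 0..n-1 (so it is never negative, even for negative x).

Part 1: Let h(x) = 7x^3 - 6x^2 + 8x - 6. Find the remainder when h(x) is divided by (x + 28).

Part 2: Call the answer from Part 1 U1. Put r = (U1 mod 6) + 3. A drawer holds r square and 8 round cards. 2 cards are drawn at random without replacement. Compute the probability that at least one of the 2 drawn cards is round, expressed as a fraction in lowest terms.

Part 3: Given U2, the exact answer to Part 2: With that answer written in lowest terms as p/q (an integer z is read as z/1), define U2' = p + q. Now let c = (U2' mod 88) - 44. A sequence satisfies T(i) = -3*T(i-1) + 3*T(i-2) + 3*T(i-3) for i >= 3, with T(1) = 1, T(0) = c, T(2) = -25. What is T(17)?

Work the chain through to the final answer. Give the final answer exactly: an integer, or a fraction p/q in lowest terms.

Part 1: remainder = value at the root: 7*(-28)^3 - 6*(-28)^2 + 8*(-28)^1 - 6 = (-153664) + (-4704) + (-224) + (-6) = -158598; answer -158598
Part 2: U1 = -158598; r = 3; total draws C(11,2) = 55; complement C(3,2) = 3; favorable 55 - 3 = 52; P = 52/55; answer 52/55
Part 3: U2 = 52/55; threaded value p + q = 107; c = -25; T(3) = -3*(-25) + 3*(1) + 3*(-25) = 3; iterating: T(3)=3, T(4)=-81, T(5)=177, T(6)=-765, T(7)=2583, T(8)=-9513, T(9)=33993, T(10)=-122769, T(11)=441747, T(12)=-1591569, T(13)=5731641, T(14)=-20644389, T(15)=74353383, T(16)=-267798393, T(17)=964522161; answer 964522161

964522161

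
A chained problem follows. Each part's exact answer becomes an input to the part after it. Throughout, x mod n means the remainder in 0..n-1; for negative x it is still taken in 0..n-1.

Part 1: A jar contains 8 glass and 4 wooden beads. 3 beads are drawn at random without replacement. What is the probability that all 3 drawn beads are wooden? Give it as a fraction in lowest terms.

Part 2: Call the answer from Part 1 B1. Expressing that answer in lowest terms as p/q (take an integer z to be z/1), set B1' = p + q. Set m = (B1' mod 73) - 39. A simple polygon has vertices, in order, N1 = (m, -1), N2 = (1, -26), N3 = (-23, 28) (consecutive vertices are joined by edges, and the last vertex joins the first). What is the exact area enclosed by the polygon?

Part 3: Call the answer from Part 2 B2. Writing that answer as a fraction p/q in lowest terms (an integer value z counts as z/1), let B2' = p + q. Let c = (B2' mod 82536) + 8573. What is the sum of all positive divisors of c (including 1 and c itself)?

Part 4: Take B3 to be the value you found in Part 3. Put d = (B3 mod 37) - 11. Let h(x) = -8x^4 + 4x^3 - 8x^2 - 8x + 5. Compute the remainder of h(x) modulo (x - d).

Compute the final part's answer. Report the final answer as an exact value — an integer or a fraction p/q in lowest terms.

Part 1: total draws C(12,3) = 220; favorable C(4,3) = 4; P = 1/55; answer 1/55
Part 2: B1 = 1/55; threaded value p + q = 56; m = 17; cross terms: (17*-26 - 1*-1)=-441, (1*28 - -23*-26)=-570, (-23*-1 - 17*28)=-453; twice the area = |-1464| = 1464; area = 732; answer 732
Part 3: B2 = 732; threaded value p + q = 733; c = 9306; 9306 = 2 * 3^2 * 11 * 47; sigma = (1 + 2) * (1 + 3 + 9) * (1 + 11) * (1 + 47) = 3 * 13 * 12 * 48 = 22464; answer 22464
Part 4: B3 = 22464; d = -6; remainder = value at the root: -8*(-6)^4 + 4*(-6)^3 - 8*(-6)^2 - 8*(-6)^1 + 5 = (-10368) + (-864) + (-288) + (48) + (5) = -11467; answer -11467

-11467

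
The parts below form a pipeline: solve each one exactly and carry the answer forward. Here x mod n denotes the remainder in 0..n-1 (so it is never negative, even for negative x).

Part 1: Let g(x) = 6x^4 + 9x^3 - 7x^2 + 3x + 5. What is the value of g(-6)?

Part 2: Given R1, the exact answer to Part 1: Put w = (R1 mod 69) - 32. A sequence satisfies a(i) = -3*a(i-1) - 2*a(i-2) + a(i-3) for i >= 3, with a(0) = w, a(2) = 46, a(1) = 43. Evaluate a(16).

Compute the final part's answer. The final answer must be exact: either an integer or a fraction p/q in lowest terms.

-681362

Part 1: 6*(-6)^4 + 9*(-6)^3 - 7*(-6)^2 + 3*(-6)^1 + 5 = (7776) + (-1944) + (-252) + (-18) + (5) = 5567; answer 5567
Part 2: R1 = 5567; w = 15; a(3) = -3*(46) - 2*(43) + 1*(15) = -209; iterating: a(3)=-209, a(4)=578, a(5)=-1270, a(6)=2445, a(7)=-4217, a(8)=6491, a(9)=-8594, a(10)=8583, a(11)=-2070, a(12)=-19550, a(13)=71373, a(14)=-177089, a(15)=368971, a(16)=-681362; answer -681362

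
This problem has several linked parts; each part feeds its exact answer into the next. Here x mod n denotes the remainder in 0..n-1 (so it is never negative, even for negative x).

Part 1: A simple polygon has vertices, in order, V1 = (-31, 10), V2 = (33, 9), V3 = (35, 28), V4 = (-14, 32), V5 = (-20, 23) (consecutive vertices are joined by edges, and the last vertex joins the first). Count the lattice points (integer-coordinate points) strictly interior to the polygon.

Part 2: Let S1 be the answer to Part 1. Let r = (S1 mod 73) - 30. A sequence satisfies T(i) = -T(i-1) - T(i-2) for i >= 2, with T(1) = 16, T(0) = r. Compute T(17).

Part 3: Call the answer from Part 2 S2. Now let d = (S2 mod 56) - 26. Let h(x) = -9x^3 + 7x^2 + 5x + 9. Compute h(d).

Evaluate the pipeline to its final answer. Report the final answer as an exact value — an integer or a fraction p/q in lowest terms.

Part 1: cross terms: (-31*9 - 33*10)=-609, (33*28 - 35*9)=609, (35*32 - -14*28)=1512, (-14*23 - -20*32)=318, (-20*10 - -31*23)=513; twice the area = |2343| = 2343; area = 2343/2; boundary points = 1 + 1 + 1 + 3 + 1 = 7; strictly interior points = area - boundary/2 + 1 = 1169; answer 1169
Part 2: S1 = 1169; r = -29; T(2) = -1*(16) - 1*(-29) = 13; iterating: T(2)=13, T(3)=-29, T(4)=16, T(5)=13, T(6)=-29, T(7)=16, T(8)=13, T(9)=-29, T(10)=16, T(11)=13, T(12)=-29, T(13)=16, T(14)=13, T(15)=-29, T(16)=16, T(17)=13; answer 13
Part 3: S2 = 13; d = -13; -9*(-13)^3 + 7*(-13)^2 + 5*(-13)^1 + 9 = (19773) + (1183) + (-65) + (9) = 20900; answer 20900

20900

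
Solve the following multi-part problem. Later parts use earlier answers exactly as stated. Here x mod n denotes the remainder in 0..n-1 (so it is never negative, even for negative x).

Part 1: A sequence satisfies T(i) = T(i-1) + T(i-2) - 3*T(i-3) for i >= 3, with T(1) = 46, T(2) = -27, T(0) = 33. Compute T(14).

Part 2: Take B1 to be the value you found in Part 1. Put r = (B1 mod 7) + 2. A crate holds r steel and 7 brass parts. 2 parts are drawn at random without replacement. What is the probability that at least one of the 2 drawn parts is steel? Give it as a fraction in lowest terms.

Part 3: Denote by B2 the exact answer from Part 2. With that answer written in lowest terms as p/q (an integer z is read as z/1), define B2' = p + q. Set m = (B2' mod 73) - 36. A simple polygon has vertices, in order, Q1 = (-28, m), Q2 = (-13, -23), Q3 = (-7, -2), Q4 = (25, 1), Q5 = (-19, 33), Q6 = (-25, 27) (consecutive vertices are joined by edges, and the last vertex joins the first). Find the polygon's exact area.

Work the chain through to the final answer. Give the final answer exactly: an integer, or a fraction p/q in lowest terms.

1310

Part 1: T(3) = 1*(-27) + 1*(46) - 3*(33) = -80; iterating: T(3)=-80, T(4)=-245, T(5)=-244, T(6)=-249, T(7)=242, T(8)=725, T(9)=1714, T(10)=1713, T(11)=1252, T(12)=-2177, T(13)=-6064, T(14)=-11997; answer -11997
Part 2: B1 = -11997; r = 3; total draws C(10,2) = 45; complement C(7,2) = 21; favorable 45 - 21 = 24; P = 8/15; answer 8/15
Part 3: B2 = 8/15; threaded value p + q = 23; m = -13; cross terms: (-28*-23 - -13*-13)=475, (-13*-2 - -7*-23)=-135, (-7*1 - 25*-2)=43, (25*33 - -19*1)=844, (-19*27 - -25*33)=312, (-25*-13 - -28*27)=1081; twice the area = |2620| = 2620; area = 1310; answer 1310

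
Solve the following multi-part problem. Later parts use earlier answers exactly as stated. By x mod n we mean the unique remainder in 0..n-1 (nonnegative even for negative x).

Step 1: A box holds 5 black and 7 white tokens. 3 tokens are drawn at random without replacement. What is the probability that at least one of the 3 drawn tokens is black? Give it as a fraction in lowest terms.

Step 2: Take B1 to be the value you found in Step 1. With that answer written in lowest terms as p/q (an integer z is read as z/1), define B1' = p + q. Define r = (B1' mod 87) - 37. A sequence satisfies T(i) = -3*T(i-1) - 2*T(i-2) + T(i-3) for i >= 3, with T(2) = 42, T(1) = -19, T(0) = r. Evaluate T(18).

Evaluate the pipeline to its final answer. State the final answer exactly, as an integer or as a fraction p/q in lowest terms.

Step 1: total draws C(12,3) = 220; complement C(7,3) = 35; favorable 220 - 35 = 185; P = 37/44; answer 37/44
Step 2: B1 = 37/44; threaded value p + q = 81; r = 44; T(3) = -3*(42) - 2*(-19) + 1*(44) = -44; iterating: T(3)=-44, T(4)=29, T(5)=43, T(6)=-231, T(7)=636, T(8)=-1403, T(9)=2706, T(10)=-4676, T(11)=7213, T(12)=-9581, T(13)=9641, T(14)=-2548, T(15)=-21219, T(16)=78394, T(17)=-195292, T(18)=407869; answer 407869

407869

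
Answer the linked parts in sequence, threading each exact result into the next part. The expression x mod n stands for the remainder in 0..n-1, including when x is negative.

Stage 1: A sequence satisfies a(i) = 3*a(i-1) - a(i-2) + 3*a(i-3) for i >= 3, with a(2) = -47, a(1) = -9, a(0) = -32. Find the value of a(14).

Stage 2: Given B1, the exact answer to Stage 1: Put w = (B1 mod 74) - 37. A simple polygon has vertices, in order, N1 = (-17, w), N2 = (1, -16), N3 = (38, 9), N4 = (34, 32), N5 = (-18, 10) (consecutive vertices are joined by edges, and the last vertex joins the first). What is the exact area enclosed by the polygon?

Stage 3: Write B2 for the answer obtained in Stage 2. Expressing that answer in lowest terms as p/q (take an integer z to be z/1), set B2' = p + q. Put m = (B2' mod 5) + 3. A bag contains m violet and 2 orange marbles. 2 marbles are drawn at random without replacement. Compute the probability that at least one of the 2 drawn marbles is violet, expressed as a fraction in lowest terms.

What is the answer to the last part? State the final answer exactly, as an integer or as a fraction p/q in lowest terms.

9/10

Stage 1: a(3) = 3*(-47) - 1*(-9) + 3*(-32) = -228; iterating: a(3)=-228, a(4)=-664, a(5)=-1905, a(6)=-5735, a(7)=-17292, a(8)=-51856, a(9)=-155481, a(10)=-466463, a(11)=-1399476, a(12)=-4198408, a(13)=-12595137, a(14)=-37785431; answer -37785431
Stage 2: B1 = -37785431; w = -32; cross terms: (-17*-16 - 1*-32)=304, (1*9 - 38*-16)=617, (38*32 - 34*9)=910, (34*10 - -18*32)=916, (-18*-32 - -17*10)=746; twice the area = |3493| = 3493; area = 3493/2; answer 3493/2
Stage 3: B2 = 3493/2; threaded value p + q = 3495; m = 3; total draws C(5,2) = 10; complement C(2,2) = 1; favorable 10 - 1 = 9; P = 9/10; answer 9/10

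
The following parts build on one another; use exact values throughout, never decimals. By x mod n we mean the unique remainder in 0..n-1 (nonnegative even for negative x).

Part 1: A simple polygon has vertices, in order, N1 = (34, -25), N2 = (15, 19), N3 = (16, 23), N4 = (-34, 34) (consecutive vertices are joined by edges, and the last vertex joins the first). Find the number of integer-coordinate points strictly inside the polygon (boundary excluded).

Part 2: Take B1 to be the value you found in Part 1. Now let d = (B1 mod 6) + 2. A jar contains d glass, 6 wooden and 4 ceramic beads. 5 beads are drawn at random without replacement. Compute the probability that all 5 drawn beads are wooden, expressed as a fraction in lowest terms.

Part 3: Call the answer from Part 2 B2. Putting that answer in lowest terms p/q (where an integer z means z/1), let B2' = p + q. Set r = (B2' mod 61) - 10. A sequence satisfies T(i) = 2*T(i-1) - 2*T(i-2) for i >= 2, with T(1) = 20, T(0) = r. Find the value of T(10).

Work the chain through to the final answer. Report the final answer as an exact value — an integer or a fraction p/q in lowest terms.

64

Part 1: cross terms: (34*19 - 15*-25)=1021, (15*23 - 16*19)=41, (16*34 - -34*23)=1326, (-34*-25 - 34*34)=-306; twice the area = |2082| = 2082; area = 1041; boundary points = 1 + 1 + 1 + 1 = 4; strictly interior points = area - boundary/2 + 1 = 1040; answer 1040
Part 2: B1 = 1040; d = 4; total draws C(14,5) = 2002; favorable C(6,5) = 6; P = 3/1001; answer 3/1001
Part 3: B2 = 3/1001; threaded value p + q = 1004; r = 18; T(2) = 2*(20) - 2*(18) = 4; iterating: T(2)=4, T(3)=-32, T(4)=-72, T(5)=-80, T(6)=-16, T(7)=128, T(8)=288, T(9)=320, T(10)=64; answer 64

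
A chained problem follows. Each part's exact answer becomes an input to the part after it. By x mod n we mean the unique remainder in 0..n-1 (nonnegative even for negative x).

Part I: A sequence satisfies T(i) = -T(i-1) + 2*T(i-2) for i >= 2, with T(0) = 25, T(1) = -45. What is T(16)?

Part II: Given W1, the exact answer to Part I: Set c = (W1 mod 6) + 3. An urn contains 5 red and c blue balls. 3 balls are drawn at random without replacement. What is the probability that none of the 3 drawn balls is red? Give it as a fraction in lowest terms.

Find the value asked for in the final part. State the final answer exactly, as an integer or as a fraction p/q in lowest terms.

4/33

Part I: T(2) = -1*(-45) + 2*(25) = 95; iterating: T(2)=95, T(3)=-185, T(4)=375, T(5)=-745, T(6)=1495, T(7)=-2985, T(8)=5975, T(9)=-11945, T(10)=23895, T(11)=-47785, T(12)=95575, T(13)=-191145, T(14)=382295, T(15)=-764585, T(16)=1529175; answer 1529175
Part II: W1 = 1529175; c = 6; total draws C(11,3) = 165; favorable C(6,3) = 20; P = 4/33; answer 4/33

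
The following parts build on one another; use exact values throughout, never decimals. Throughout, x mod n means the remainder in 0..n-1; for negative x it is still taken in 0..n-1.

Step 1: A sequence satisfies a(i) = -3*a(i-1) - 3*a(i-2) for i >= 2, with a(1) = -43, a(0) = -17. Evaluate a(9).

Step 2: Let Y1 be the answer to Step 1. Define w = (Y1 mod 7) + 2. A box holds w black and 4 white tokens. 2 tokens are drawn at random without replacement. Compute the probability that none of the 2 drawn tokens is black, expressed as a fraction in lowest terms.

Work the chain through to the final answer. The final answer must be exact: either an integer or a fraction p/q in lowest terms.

Step 1: a(2) = -3*(-43) - 3*(-17) = 180; iterating: a(2)=180, a(3)=-411, a(4)=693, a(5)=-846, a(6)=459, a(7)=1161, a(8)=-4860, a(9)=11097; answer 11097
Step 2: Y1 = 11097; w = 4; total draws C(8,2) = 28; favorable C(4,2) = 6; P = 3/14; answer 3/14

3/14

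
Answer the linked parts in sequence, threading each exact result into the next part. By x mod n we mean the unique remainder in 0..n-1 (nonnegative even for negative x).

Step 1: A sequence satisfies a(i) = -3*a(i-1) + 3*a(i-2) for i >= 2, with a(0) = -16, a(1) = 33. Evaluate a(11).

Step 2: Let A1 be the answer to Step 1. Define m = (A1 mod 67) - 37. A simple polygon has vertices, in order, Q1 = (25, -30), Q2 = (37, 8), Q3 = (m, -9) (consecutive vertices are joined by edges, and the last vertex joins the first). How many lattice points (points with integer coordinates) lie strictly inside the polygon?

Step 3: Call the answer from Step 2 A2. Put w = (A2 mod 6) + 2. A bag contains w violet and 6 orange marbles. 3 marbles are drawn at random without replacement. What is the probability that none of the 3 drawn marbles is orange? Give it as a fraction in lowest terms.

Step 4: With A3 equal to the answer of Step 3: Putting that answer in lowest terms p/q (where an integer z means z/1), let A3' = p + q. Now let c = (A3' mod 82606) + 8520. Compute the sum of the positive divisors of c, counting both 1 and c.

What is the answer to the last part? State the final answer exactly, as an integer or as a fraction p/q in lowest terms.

22400

Step 1: a(2) = -3*(33) + 3*(-16) = -147; iterating: a(2)=-147, a(3)=540, a(4)=-2061, a(5)=7803, a(6)=-29592, a(7)=112185, a(8)=-425331, a(9)=1612548, a(10)=-6113637, a(11)=23178555; answer 23178555
Step 2: A1 = 23178555; m = 2; cross terms: (25*8 - 37*-30)=1310, (37*-9 - 2*8)=-349, (2*-30 - 25*-9)=165; twice the area = |1126| = 1126; area = 563; boundary points = 2 + 1 + 1 = 4; strictly interior points = area - boundary/2 + 1 = 562; answer 562
Step 3: A2 = 562; w = 6; total draws C(12,3) = 220; favorable C(6,3) = 20; P = 1/11; answer 1/11
Step 4: A3 = 1/11; threaded value p + q = 12; c = 8532; 8532 = 2^2 * 3^3 * 79; sigma = (1 + 2 + 4) * (1 + 3 + 9 + 27) * (1 + 79) = 7 * 40 * 80 = 22400; answer 22400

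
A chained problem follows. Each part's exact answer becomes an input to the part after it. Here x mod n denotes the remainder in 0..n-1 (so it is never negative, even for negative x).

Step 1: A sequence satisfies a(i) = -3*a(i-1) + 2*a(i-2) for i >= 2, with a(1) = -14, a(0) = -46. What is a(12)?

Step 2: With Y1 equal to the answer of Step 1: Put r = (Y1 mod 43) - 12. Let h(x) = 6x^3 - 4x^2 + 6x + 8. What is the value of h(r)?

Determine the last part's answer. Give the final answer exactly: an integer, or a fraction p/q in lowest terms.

71032

Step 1: a(2) = -3*(-14) + 2*(-46) = -50; iterating: a(2)=-50, a(3)=122, a(4)=-466, a(5)=1642, a(6)=-5858, a(7)=20858, a(8)=-74290, a(9)=264586, a(10)=-942338, a(11)=3356186, a(12)=-11953234; answer -11953234
Step 2: Y1 = -11953234; r = 23; 6*(23)^3 - 4*(23)^2 + 6*(23)^1 + 8 = (73002) + (-2116) + (138) + (8) = 71032; answer 71032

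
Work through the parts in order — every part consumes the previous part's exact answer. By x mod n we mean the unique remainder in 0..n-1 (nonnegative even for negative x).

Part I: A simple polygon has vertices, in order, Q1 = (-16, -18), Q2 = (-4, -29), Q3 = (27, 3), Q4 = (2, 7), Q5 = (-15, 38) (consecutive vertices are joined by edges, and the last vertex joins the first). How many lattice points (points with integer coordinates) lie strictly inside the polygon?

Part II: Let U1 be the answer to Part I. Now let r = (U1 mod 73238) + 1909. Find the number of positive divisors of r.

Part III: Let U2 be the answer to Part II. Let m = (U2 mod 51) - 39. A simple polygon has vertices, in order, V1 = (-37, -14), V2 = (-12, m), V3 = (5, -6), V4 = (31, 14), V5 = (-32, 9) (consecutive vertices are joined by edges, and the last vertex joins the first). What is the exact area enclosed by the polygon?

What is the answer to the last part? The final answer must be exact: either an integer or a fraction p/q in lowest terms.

Part I: cross terms: (-16*-29 - -4*-18)=392, (-4*3 - 27*-29)=771, (27*7 - 2*3)=183, (2*38 - -15*7)=181, (-15*-18 - -16*38)=878; twice the area = |2405| = 2405; area = 2405/2; boundary points = 1 + 1 + 1 + 1 + 1 = 5; strictly interior points = area - boundary/2 + 1 = 1201; answer 1201
Part II: U1 = 1201; r = 3110; 3110 = 2 * 5 * 311; number of divisors = (1+1) * (1+1) * (1+1) = 8; answer 8
Part III: U2 = 8; m = -31; cross terms: (-37*-31 - -12*-14)=979, (-12*-6 - 5*-31)=227, (5*14 - 31*-6)=256, (31*9 - -32*14)=727, (-32*-14 - -37*9)=781; twice the area = |2970| = 2970; area = 1485; answer 1485

1485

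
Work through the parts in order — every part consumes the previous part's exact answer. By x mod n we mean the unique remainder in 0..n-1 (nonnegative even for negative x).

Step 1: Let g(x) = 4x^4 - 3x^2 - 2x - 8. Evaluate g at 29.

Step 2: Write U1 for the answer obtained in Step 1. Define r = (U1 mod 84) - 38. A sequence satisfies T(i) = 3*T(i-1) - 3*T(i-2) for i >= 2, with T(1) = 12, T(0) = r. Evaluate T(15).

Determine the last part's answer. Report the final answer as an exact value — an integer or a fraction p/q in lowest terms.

177147

Step 1: 4*(29)^4 - 3*(29)^2 - 2*(29)^1 - 8 = (2829124) + (-2523) + (-58) + (-8) = 2826535; answer 2826535
Step 2: U1 = 2826535; r = -19; T(2) = 3*(12) - 3*(-19) = 93; iterating: T(2)=93, T(3)=243, T(4)=450, T(5)=621, T(6)=513, T(7)=-324, T(8)=-2511, T(9)=-6561, T(10)=-12150, T(11)=-16767, T(12)=-13851, T(13)=8748, T(14)=67797, T(15)=177147; answer 177147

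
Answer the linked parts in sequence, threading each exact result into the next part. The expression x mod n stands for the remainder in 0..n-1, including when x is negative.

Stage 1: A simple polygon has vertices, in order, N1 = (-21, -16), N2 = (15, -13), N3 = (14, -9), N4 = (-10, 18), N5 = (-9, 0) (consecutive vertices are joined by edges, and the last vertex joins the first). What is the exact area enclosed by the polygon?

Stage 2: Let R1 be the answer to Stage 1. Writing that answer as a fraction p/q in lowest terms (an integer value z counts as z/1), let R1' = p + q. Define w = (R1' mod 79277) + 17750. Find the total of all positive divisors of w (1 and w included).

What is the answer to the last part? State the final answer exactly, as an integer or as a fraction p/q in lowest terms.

23688

Stage 1: cross terms: (-21*-13 - 15*-16)=513, (15*-9 - 14*-13)=47, (14*18 - -10*-9)=162, (-10*0 - -9*18)=162, (-9*-16 - -21*0)=144; twice the area = |1028| = 1028; area = 514; answer 514
Stage 2: R1 = 514; threaded value p + q = 515; w = 18265; 18265 = 5 * 13 * 281; sigma = (1 + 5) * (1 + 13) * (1 + 281) = 6 * 14 * 282 = 23688; answer 23688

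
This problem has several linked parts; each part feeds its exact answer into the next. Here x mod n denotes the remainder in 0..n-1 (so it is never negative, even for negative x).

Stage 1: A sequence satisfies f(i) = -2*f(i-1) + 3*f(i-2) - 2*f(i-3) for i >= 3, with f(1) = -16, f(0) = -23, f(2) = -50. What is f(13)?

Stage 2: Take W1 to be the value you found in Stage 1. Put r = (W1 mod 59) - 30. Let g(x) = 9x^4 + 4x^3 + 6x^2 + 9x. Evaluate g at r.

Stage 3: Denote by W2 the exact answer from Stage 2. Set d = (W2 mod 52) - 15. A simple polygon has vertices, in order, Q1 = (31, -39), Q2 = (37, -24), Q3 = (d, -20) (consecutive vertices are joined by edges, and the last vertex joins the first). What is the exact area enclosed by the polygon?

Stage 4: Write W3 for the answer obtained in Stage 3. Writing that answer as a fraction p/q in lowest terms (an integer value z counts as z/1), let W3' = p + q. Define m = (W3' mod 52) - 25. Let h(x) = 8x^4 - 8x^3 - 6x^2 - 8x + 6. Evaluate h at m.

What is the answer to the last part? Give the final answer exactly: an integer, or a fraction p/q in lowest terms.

Stage 1: f(3) = -2*(-50) + 3*(-16) - 2*(-23) = 98; iterating: f(3)=98, f(4)=-314, f(5)=1022, f(6)=-3182, f(7)=10058, f(8)=-31706, f(9)=99950, f(10)=-315134, f(11)=993530, f(12)=-3132362, f(13)=9875582; answer 9875582
Stage 2: W1 = 9875582; r = 14; 9*(14)^4 + 4*(14)^3 + 6*(14)^2 + 9*(14)^1 = (345744) + (10976) + (1176) + (126) = 358022; answer 358022
Stage 3: W2 = 358022; d = -13; cross terms: (31*-24 - 37*-39)=699, (37*-20 - -13*-24)=-1052, (-13*-39 - 31*-20)=1127; twice the area = |774| = 774; area = 387; answer 387
Stage 4: W3 = 387; threaded value p + q = 388; m = -1; 8*(-1)^4 - 8*(-1)^3 - 6*(-1)^2 - 8*(-1)^1 + 6 = (8) + (8) + (-6) + (8) + (6) = 24; answer 24

24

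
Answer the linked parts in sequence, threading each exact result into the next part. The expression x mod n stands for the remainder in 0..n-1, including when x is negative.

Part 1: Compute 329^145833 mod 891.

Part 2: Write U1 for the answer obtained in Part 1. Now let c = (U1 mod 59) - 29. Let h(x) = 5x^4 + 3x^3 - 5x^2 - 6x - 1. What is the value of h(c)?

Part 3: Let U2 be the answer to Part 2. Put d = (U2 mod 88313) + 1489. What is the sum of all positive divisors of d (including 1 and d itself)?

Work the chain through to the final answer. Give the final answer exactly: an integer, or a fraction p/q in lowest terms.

Part 1: squarings mod 891: 329^1=329, 329^2=430, 329^4=463, 329^8=529, 329^16=67, 329^32=34, 329^64=265, 329^128=727, 329^256=166, 329^512=826, 329^1024=661, 329^2048=331, 329^4096=859, 329^8192=133, 329^16384=760, 329^32768=232, 329^65536=364, 329^131072=628; 329^145833 = 329^1 * 329^8 * 329^32 * 329^128 * 329^256 * 329^2048 * 329^4096 * 329^8192 * 329^131072 = 494 (mod 891); answer 494
Part 2: U1 = 494; c = -7; 5*(-7)^4 + 3*(-7)^3 - 5*(-7)^2 - 6*(-7)^1 - 1 = (12005) + (-1029) + (-245) + (42) + (-1) = 10772; answer 10772
Part 3: U2 = 10772; d = 12261; 12261 = 3 * 61 * 67; sigma = (1 + 3) * (1 + 61) * (1 + 67) = 4 * 62 * 68 = 16864; answer 16864

16864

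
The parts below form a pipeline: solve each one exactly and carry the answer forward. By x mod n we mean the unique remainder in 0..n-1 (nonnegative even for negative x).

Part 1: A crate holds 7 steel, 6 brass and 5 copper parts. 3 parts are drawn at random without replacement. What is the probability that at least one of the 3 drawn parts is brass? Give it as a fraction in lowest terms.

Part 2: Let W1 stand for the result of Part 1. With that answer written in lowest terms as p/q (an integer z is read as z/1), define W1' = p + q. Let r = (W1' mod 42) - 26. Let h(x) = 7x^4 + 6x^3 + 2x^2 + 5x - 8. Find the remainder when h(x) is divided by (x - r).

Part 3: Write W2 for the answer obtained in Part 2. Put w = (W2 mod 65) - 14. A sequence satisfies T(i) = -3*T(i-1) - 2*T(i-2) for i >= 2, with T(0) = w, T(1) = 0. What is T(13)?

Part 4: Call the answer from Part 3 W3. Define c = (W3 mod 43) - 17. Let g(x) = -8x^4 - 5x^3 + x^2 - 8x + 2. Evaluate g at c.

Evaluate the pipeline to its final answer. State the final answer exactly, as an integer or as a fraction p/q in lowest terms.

Part 1: total draws C(18,3) = 816; complement C(12,3) = 220; favorable 816 - 220 = 596; P = 149/204; answer 149/204
Part 2: W1 = 149/204; threaded value p + q = 353; r = -9; remainder = value at the root: 7*(-9)^4 + 6*(-9)^3 + 2*(-9)^2 + 5*(-9)^1 - 8 = (45927) + (-4374) + (162) + (-45) + (-8) = 41662; answer 41662
Part 3: W2 = 41662; w = 48; T(2) = -3*(0) - 2*(48) = -96; iterating: T(2)=-96, T(3)=288, T(4)=-672, T(5)=1440, T(6)=-2976, T(7)=6048, T(8)=-12192, T(9)=24480, T(10)=-49056, T(11)=98208, T(12)=-196512, T(13)=393120; answer 393120
Part 4: W3 = 393120; c = -3; -8*(-3)^4 - 5*(-3)^3 + 1*(-3)^2 - 8*(-3)^1 + 2 = (-648) + (135) + (9) + (24) + (2) = -478; answer -478

-478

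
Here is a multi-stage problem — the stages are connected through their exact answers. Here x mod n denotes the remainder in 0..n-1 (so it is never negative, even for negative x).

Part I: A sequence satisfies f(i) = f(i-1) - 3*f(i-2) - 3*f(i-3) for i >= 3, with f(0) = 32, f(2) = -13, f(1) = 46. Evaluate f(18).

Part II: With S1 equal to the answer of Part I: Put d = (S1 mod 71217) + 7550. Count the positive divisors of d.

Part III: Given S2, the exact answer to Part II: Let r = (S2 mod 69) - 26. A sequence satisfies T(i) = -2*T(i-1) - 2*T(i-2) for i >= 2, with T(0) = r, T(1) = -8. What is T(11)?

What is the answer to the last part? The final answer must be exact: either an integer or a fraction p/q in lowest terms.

Part I: f(3) = 1*(-13) - 3*(46) - 3*(32) = -247; iterating: f(3)=-247, f(4)=-346, f(5)=434, f(6)=2213, f(7)=1949, f(8)=-5992, f(9)=-18478, f(10)=-6349, f(11)=67061, f(12)=141542, f(13)=-40594, f(14)=-666403, f(15)=-969247, f(16)=1151744, f(17)=6058694, f(18)=5511203; answer 5511203
Part II: S1 = 5511203; d = 35044; 35044 = 2^2 * 8761; number of divisors = (2+1) * (1+1) = 6; answer 6
Part III: S2 = 6; r = -20; T(2) = -2*(-8) - 2*(-20) = 56; iterating: T(2)=56, T(3)=-96, T(4)=80, T(5)=32, T(6)=-224, T(7)=384, T(8)=-320, T(9)=-128, T(10)=896, T(11)=-1536; answer -1536

-1536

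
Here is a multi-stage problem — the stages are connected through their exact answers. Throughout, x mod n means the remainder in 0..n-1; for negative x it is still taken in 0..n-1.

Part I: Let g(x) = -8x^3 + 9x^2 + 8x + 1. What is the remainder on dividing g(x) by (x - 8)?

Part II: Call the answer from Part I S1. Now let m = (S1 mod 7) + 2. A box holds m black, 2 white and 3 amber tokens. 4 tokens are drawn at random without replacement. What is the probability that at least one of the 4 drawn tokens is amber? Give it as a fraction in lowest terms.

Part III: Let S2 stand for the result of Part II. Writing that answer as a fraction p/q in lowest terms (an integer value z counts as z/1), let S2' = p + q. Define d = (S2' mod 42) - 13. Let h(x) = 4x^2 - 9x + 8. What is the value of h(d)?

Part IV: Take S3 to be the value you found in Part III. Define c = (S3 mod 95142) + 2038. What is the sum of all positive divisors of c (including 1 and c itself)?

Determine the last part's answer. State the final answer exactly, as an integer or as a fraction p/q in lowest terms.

5292

Part I: remainder = value at the root: -8*(8)^3 + 9*(8)^2 + 8*(8)^1 + 1 = (-4096) + (576) + (64) + (1) = -3455; answer -3455
Part II: S1 = -3455; m = 5; total draws C(10,4) = 210; complement C(7,4) = 35; favorable 210 - 35 = 175; P = 5/6; answer 5/6
Part III: S2 = 5/6; threaded value p + q = 11; d = -2; 4*(-2)^2 - 9*(-2)^1 + 8 = (16) + (18) + (8) = 42; answer 42
Part IV: S3 = 42; c = 2080; 2080 = 2^5 * 5 * 13; sigma = (1 + 2 + 4 + 8 + 16 + 32) * (1 + 5) * (1 + 13) = 63 * 6 * 14 = 5292; answer 5292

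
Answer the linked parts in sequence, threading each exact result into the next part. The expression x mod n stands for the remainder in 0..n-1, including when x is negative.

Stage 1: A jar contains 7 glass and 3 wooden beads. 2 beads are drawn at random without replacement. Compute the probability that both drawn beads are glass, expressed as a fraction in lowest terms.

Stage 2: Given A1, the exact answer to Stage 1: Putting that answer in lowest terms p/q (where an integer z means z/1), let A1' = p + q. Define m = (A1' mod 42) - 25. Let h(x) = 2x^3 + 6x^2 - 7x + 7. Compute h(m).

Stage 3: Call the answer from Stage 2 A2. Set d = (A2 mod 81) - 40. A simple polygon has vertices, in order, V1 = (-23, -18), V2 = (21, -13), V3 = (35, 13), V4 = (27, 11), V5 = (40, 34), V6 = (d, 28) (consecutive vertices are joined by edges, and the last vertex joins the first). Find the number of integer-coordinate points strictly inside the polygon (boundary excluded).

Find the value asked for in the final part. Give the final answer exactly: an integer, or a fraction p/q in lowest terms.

2149

Stage 1: total draws C(10,2) = 45; favorable C(7,2) = 21; P = 7/15; answer 7/15
Stage 2: A1 = 7/15; threaded value p + q = 22; m = -3; 2*(-3)^3 + 6*(-3)^2 - 7*(-3)^1 + 7 = (-54) + (54) + (21) + (7) = 28; answer 28
Stage 3: A2 = 28; d = -12; cross terms: (-23*-13 - 21*-18)=677, (21*13 - 35*-13)=728, (35*11 - 27*13)=34, (27*34 - 40*11)=478, (40*28 - -12*34)=1528, (-12*-18 - -23*28)=860; twice the area = |4305| = 4305; area = 4305/2; boundary points = 1 + 2 + 2 + 1 + 2 + 1 = 9; strictly interior points = area - boundary/2 + 1 = 2149; answer 2149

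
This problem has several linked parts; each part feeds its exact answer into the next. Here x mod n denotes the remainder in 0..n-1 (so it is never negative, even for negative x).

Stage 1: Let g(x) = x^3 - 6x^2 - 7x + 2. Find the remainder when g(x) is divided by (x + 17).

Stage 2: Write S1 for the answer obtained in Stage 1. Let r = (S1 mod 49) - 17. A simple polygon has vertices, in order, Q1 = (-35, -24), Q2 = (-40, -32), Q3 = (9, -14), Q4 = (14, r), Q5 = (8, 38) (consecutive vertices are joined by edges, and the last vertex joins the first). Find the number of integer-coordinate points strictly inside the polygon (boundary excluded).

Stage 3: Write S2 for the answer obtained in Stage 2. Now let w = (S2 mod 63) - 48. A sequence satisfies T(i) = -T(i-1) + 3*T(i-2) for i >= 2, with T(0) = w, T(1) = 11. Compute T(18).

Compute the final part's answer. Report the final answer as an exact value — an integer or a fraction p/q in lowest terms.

4261636

Stage 1: remainder = value at the root: 1*(-17)^3 - 6*(-17)^2 - 7*(-17)^1 + 2 = (-4913) + (-1734) + (119) + (2) = -6526; answer -6526
Stage 2: S1 = -6526; r = 23; cross terms: (-35*-32 - -40*-24)=160, (-40*-14 - 9*-32)=848, (9*23 - 14*-14)=403, (14*38 - 8*23)=348, (8*-24 - -35*38)=1138; twice the area = |2897| = 2897; area = 2897/2; boundary points = 1 + 1 + 1 + 3 + 1 = 7; strictly interior points = area - boundary/2 + 1 = 1446; answer 1446
Stage 3: S2 = 1446; w = 12; T(2) = -1*(11) + 3*(12) = 25; iterating: T(2)=25, T(3)=8, T(4)=67, T(5)=-43, T(6)=244, T(7)=-373, T(8)=1105, T(9)=-2224, T(10)=5539, T(11)=-12211, T(12)=28828, T(13)=-65461, T(14)=151945, T(15)=-348328, T(16)=804163, T(17)=-1849147, T(18)=4261636; answer 4261636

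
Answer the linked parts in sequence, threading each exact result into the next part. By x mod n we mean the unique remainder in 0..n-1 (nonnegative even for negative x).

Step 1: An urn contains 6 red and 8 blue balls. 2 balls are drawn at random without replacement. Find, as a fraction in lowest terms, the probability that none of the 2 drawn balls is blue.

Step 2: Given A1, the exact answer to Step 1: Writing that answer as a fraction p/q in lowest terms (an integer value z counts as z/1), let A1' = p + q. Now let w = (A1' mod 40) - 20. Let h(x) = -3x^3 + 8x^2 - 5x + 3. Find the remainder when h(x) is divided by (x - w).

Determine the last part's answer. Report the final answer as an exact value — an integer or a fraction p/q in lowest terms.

-387

Step 1: total draws C(14,2) = 91; favorable C(6,2) = 15; P = 15/91; answer 15/91
Step 2: A1 = 15/91; threaded value p + q = 106; w = 6; remainder = value at the root: -3*(6)^3 + 8*(6)^2 - 5*(6)^1 + 3 = (-648) + (288) + (-30) + (3) = -387; answer -387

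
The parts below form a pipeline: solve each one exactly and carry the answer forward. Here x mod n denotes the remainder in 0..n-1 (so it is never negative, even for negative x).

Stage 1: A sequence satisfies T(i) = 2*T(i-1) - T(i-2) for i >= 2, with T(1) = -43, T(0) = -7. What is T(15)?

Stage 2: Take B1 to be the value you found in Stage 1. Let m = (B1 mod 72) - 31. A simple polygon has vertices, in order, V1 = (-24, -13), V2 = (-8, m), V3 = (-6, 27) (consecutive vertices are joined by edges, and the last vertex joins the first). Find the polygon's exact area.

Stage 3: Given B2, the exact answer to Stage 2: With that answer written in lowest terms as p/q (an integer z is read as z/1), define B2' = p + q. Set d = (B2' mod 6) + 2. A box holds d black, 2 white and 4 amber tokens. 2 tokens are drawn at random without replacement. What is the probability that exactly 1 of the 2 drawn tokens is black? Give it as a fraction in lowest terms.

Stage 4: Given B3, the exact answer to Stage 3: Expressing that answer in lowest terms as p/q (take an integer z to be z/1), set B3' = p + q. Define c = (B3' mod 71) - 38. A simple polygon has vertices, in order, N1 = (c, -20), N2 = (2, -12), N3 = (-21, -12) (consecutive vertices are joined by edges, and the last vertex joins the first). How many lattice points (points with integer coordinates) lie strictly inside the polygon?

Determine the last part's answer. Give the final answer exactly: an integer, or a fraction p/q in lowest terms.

Stage 1: T(2) = 2*(-43) - 1*(-7) = -79; iterating: T(2)=-79, T(3)=-115, T(4)=-151, T(5)=-187, T(6)=-223, T(7)=-259, T(8)=-295, T(9)=-331, T(10)=-367, T(11)=-403, T(12)=-439, T(13)=-475, T(14)=-511, T(15)=-547; answer -547
Stage 2: B1 = -547; m = -2; cross terms: (-24*-2 - -8*-13)=-56, (-8*27 - -6*-2)=-228, (-6*-13 - -24*27)=726; twice the area = |442| = 442; area = 221; answer 221
Stage 3: B2 = 221; threaded value p + q = 222; d = 2; total draws C(8,2) = 28; favorable C(2,1)*C(6,1) = 12; P = 3/7; answer 3/7
Stage 4: B3 = 3/7; threaded value p + q = 10; c = -28; cross terms: (-28*-12 - 2*-20)=376, (2*-12 - -21*-12)=-276, (-21*-20 - -28*-12)=84; twice the area = |184| = 184; area = 92; boundary points = 2 + 23 + 1 = 26; strictly interior points = area - boundary/2 + 1 = 80; answer 80

80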